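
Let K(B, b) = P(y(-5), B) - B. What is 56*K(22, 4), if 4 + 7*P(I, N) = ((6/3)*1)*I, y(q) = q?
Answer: -1344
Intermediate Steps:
P(I, N) = -4/7 + 2*I/7 (P(I, N) = -4/7 + (((6/3)*1)*I)/7 = -4/7 + (((6*(⅓))*1)*I)/7 = -4/7 + ((2*1)*I)/7 = -4/7 + (2*I)/7 = -4/7 + 2*I/7)
K(B, b) = -2 - B (K(B, b) = (-4/7 + (2/7)*(-5)) - B = (-4/7 - 10/7) - B = -2 - B)
56*K(22, 4) = 56*(-2 - 1*22) = 56*(-2 - 22) = 56*(-24) = -1344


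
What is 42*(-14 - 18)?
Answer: -1344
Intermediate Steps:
42*(-14 - 18) = 42*(-32) = -1344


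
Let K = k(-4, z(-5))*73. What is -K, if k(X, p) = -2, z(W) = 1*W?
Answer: 146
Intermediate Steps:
z(W) = W
K = -146 (K = -2*73 = -146)
-K = -1*(-146) = 146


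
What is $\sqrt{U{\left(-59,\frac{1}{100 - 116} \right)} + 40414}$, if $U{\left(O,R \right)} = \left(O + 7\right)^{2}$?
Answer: $\sqrt{43118} \approx 207.65$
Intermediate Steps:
$U{\left(O,R \right)} = \left(7 + O\right)^{2}$
$\sqrt{U{\left(-59,\frac{1}{100 - 116} \right)} + 40414} = \sqrt{\left(7 - 59\right)^{2} + 40414} = \sqrt{\left(-52\right)^{2} + 40414} = \sqrt{2704 + 40414} = \sqrt{43118}$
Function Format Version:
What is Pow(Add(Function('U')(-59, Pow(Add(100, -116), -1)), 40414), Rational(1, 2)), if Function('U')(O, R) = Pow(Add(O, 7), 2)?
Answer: Pow(43118, Rational(1, 2)) ≈ 207.65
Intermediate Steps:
Function('U')(O, R) = Pow(Add(7, O), 2)
Pow(Add(Function('U')(-59, Pow(Add(100, -116), -1)), 40414), Rational(1, 2)) = Pow(Add(Pow(Add(7, -59), 2), 40414), Rational(1, 2)) = Pow(Add(Pow(-52, 2), 40414), Rational(1, 2)) = Pow(Add(2704, 40414), Rational(1, 2)) = Pow(43118, Rational(1, 2))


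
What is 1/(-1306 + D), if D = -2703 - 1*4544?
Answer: -1/8553 ≈ -0.00011692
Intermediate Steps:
D = -7247 (D = -2703 - 4544 = -7247)
1/(-1306 + D) = 1/(-1306 - 7247) = 1/(-8553) = -1/8553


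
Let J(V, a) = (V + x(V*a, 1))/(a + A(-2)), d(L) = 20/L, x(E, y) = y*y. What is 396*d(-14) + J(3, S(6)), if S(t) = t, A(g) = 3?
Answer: -35612/63 ≈ -565.27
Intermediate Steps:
x(E, y) = y**2
J(V, a) = (1 + V)/(3 + a) (J(V, a) = (V + 1**2)/(a + 3) = (V + 1)/(3 + a) = (1 + V)/(3 + a))
396*d(-14) + J(3, S(6)) = 396*(20/(-14)) + (1 + 3)/(3 + 6) = 396*(20*(-1/14)) + 4/9 = 396*(-10/7) + (1/9)*4 = -3960/7 + 4/9 = -35612/63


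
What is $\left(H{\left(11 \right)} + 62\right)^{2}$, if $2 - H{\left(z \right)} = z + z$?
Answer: $1764$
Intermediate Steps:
$H{\left(z \right)} = 2 - 2 z$ ($H{\left(z \right)} = 2 - \left(z + z\right) = 2 - 2 z$)
$\left(H{\left(11 \right)} + 62\right)^{2} = \left(\left(2 - 22\right) + 62\right)^{2} = \left(-20 + 62\right)^{2} = 42^{2} = 1764$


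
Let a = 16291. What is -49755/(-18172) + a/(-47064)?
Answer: 511407317/213811752 ≈ 2.3919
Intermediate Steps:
-49755/(-18172) + a/(-47064) = -49755/(-18172) + 16291/(-47064) = -49755*(-1/18172) + 16291*(-1/47064) = 49755/18172 - 16291/47064 = 511407317/213811752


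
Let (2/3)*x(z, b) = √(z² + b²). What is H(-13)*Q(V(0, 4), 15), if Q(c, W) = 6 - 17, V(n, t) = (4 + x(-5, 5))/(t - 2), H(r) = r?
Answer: 143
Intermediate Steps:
x(z, b) = 3*√(b² + z²)/2 (x(z, b) = 3*√(z² + b²)/2 = 3*√(b² + z²)/2)
V(n, t) = (4 + 15*√2/2)/(-2 + t) (V(n, t) = (4 + 3*√(5² + (-5)²)/2)/(t - 2) = (4 + 3*√(25 + 25)/2)/(-2 + t) = (4 + 3*√50/2)/(-2 + t) = (4 + 3*(5*√2)/2)/(-2 + t) = (4 + 15*√2/2)/(-2 + t))
Q(c, W) = -11
H(-13)*Q(V(0, 4), 15) = -13*(-11) = 143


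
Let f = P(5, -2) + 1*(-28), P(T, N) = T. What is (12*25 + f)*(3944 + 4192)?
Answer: 2253672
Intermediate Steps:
f = -23 (f = 5 + 1*(-28) = 5 - 28 = -23)
(12*25 + f)*(3944 + 4192) = (12*25 - 23)*(3944 + 4192) = (300 - 23)*8136 = 277*8136 = 2253672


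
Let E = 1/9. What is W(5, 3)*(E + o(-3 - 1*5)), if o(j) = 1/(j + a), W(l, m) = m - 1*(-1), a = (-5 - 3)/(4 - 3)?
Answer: 7/36 ≈ 0.19444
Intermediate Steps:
E = 1/9 ≈ 0.11111
a = -8 (a = -8/1 = -8*1 = -8)
W(l, m) = 1 + m (W(l, m) = m + 1 = 1 + m)
o(j) = 1/(-8 + j) (o(j) = 1/(j - 8) = 1/(-8 + j))
W(5, 3)*(E + o(-3 - 1*5)) = (1 + 3)*(1/9 + 1/(-8 + (-3 - 1*5))) = 4*(1/9 + 1/(-8 + (-3 - 5))) = 4*(1/9 + 1/(-8 - 8)) = 4*(1/9 + 1/(-16)) = 4*(1/9 - 1/16) = 4*(7/144) = 7/36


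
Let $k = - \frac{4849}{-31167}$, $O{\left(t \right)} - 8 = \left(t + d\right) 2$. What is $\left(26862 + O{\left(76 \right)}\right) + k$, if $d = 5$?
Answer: $\frac{842511193}{31167} \approx 27032.0$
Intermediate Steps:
$O{\left(t \right)} = 18 + 2 t$ ($O{\left(t \right)} = 8 + \left(t + 5\right) 2 = 8 + \left(5 + t\right) 2 = 8 + \left(10 + 2 t\right) = 18 + 2 t$)
$k = \frac{4849}{31167}$ ($k = \left(-4849\right) \left(- \frac{1}{31167}\right) = \frac{4849}{31167} \approx 0.15558$)
$\left(26862 + O{\left(76 \right)}\right) + k = \left(26862 + \left(18 + 2 \cdot 76\right)\right) + \frac{4849}{31167} = \left(26862 + \left(18 + 152\right)\right) + \frac{4849}{31167} = \left(26862 + 170\right) + \frac{4849}{31167} = 27032 + \frac{4849}{31167} = \frac{842511193}{31167}$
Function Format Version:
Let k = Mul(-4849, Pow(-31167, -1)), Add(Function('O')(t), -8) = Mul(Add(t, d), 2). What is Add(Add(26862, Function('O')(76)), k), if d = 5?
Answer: Rational(842511193, 31167) ≈ 27032.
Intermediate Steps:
Function('O')(t) = Add(18, Mul(2, t)) (Function('O')(t) = Add(8, Mul(Add(t, 5), 2)) = Add(8, Mul(Add(5, t), 2)) = Add(8, Add(10, Mul(2, t))) = Add(18, Mul(2, t)))
k = Rational(4849, 31167) (k = Mul(-4849, Rational(-1, 31167)) = Rational(4849, 31167) ≈ 0.15558)
Add(Add(26862, Function('O')(76)), k) = Add(Add(26862, Add(18, Mul(2, 76))), Rational(4849, 31167)) = Add(Add(26862, Add(18, 152)), Rational(4849, 31167)) = Add(Add(26862, 170), Rational(4849, 31167)) = Add(27032, Rational(4849, 31167)) = Rational(842511193, 31167)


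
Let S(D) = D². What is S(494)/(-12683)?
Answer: -244036/12683 ≈ -19.241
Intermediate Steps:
S(494)/(-12683) = 494²/(-12683) = 244036*(-1/12683) = -244036/12683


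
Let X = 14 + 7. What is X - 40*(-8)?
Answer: 341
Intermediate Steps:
X = 21
X - 40*(-8) = 21 - 40*(-8) = 21 + 320 = 341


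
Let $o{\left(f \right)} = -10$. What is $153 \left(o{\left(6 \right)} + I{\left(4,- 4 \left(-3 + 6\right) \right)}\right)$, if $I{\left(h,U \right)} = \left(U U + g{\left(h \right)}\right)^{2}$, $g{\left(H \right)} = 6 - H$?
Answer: $3259818$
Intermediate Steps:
$I{\left(h,U \right)} = \left(6 + U^{2} - h\right)^{2}$ ($I{\left(h,U \right)} = \left(U U - \left(-6 + h\right)\right)^{2} = \left(U^{2} - \left(-6 + h\right)\right)^{2} = \left(6 + U^{2} - h\right)^{2}$)
$153 \left(o{\left(6 \right)} + I{\left(4,- 4 \left(-3 + 6\right) \right)}\right) = 153 \left(-10 + \left(6 + \left(- 4 \left(-3 + 6\right)\right)^{2} - 4\right)^{2}\right) = 153 \left(-10 + \left(6 + \left(\left(-4\right) 3\right)^{2} - 4\right)^{2}\right) = 153 \left(-10 + \left(6 + \left(-12\right)^{2} - 4\right)^{2}\right) = 153 \left(-10 + \left(6 + 144 - 4\right)^{2}\right) = 153 \left(-10 + 146^{2}\right) = 153 \left(-10 + 21316\right) = 153 \cdot 21306 = 3259818$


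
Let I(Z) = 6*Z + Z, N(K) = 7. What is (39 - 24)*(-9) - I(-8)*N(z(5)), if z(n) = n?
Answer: 257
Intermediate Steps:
I(Z) = 7*Z
(39 - 24)*(-9) - I(-8)*N(z(5)) = (39 - 24)*(-9) - 7*(-8)*7 = 15*(-9) - (-56)*7 = -135 - 1*(-392) = -135 + 392 = 257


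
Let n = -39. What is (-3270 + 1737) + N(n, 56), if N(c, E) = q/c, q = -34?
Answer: -59753/39 ≈ -1532.1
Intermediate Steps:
N(c, E) = -34/c
(-3270 + 1737) + N(n, 56) = (-3270 + 1737) - 34/(-39) = -1533 - 34*(-1/39) = -1533 + 34/39 = -59753/39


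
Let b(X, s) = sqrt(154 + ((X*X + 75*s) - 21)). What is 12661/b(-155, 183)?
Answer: 12661*sqrt(37883)/37883 ≈ 65.050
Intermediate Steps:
b(X, s) = sqrt(133 + X**2 + 75*s) (b(X, s) = sqrt(154 + ((X**2 + 75*s) - 21)) = sqrt(154 + (-21 + X**2 + 75*s)) = sqrt(133 + X**2 + 75*s))
12661/b(-155, 183) = 12661/(sqrt(133 + (-155)**2 + 75*183)) = 12661/(sqrt(133 + 24025 + 13725)) = 12661/(sqrt(37883)) = 12661*(sqrt(37883)/37883) = 12661*sqrt(37883)/37883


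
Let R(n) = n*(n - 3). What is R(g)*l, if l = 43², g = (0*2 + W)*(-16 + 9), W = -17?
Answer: 25523596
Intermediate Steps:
g = 119 (g = (0*2 - 17)*(-16 + 9) = (0 - 17)*(-7) = -17*(-7) = 119)
R(n) = n*(-3 + n)
l = 1849
R(g)*l = (119*(-3 + 119))*1849 = (119*116)*1849 = 13804*1849 = 25523596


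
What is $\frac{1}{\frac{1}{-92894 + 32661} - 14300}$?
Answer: $- \frac{60233}{861331901} \approx -6.993 \cdot 10^{-5}$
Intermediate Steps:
$\frac{1}{\frac{1}{-92894 + 32661} - 14300} = \frac{1}{\frac{1}{-60233} - 14300} = \frac{1}{- \frac{1}{60233} - 14300} = \frac{1}{- \frac{861331901}{60233}} = - \frac{60233}{861331901}$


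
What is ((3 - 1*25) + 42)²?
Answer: 400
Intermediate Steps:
((3 - 1*25) + 42)² = ((3 - 25) + 42)² = (-22 + 42)² = 20² = 400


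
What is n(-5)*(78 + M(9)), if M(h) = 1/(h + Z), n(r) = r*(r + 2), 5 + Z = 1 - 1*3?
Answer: 2355/2 ≈ 1177.5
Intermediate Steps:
Z = -7 (Z = -5 + (1 - 1*3) = -5 + (1 - 3) = -5 - 2 = -7)
n(r) = r*(2 + r)
M(h) = 1/(-7 + h) (M(h) = 1/(h - 7) = 1/(-7 + h))
n(-5)*(78 + M(9)) = (-5*(2 - 5))*(78 + 1/(-7 + 9)) = (-5*(-3))*(78 + 1/2) = 15*(78 + ½) = 15*(157/2) = 2355/2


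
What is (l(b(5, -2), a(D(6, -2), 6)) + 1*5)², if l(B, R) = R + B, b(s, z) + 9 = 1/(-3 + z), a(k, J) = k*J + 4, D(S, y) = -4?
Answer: 14641/25 ≈ 585.64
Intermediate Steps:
a(k, J) = 4 + J*k (a(k, J) = J*k + 4 = 4 + J*k)
b(s, z) = -9 + 1/(-3 + z)
l(B, R) = B + R
(l(b(5, -2), a(D(6, -2), 6)) + 1*5)² = (((28 - 9*(-2))/(-3 - 2) + (4 + 6*(-4))) + 1*5)² = (((28 + 18)/(-5) + (4 - 24)) + 5)² = ((-⅕*46 - 20) + 5)² = ((-46/5 - 20) + 5)² = (-146/5 + 5)² = (-121/5)² = 14641/25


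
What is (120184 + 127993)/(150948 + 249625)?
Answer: 248177/400573 ≈ 0.61955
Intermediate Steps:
(120184 + 127993)/(150948 + 249625) = 248177/400573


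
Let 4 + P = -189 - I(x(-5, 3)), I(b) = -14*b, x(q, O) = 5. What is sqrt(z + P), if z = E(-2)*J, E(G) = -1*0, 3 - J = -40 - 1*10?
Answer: I*sqrt(123) ≈ 11.091*I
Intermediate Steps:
J = 53 (J = 3 - (-40 - 1*10) = 3 - (-40 - 10) = 3 - 1*(-50) = 3 + 50 = 53)
E(G) = 0
P = -123 (P = -4 + (-189 - (-14)*5) = -4 + (-189 - 1*(-70)) = -4 + (-189 + 70) = -4 - 119 = -123)
z = 0 (z = 0*53 = 0)
sqrt(z + P) = sqrt(0 - 123) = sqrt(-123) = I*sqrt(123)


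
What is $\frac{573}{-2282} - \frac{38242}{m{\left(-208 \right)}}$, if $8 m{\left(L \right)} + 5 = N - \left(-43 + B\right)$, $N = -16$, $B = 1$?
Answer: $- \frac{99736855}{6846} \approx -14569.0$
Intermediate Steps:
$m{\left(L \right)} = \frac{21}{8}$ ($m{\left(L \right)} = - \frac{5}{8} + \frac{-16 - \left(-43 + 1\right)}{8} = - \frac{5}{8} + \frac{-16 - -42}{8} = - \frac{5}{8} + \frac{-16 + 42}{8} = - \frac{5}{8} + \frac{1}{8} \cdot 26 = - \frac{5}{8} + \frac{13}{4} = \frac{21}{8}$)
$\frac{573}{-2282} - \frac{38242}{m{\left(-208 \right)}} = \frac{573}{-2282} - \frac{38242}{\frac{21}{8}} = 573 \left(- \frac{1}{2282}\right) - \frac{305936}{21} = - \frac{573}{2282} - \frac{305936}{21} = - \frac{99736855}{6846}$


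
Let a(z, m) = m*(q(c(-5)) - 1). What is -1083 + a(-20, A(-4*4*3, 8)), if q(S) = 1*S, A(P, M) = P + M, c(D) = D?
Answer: -843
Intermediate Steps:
A(P, M) = M + P
q(S) = S
a(z, m) = -6*m (a(z, m) = m*(-5 - 1) = m*(-6) = -6*m)
-1083 + a(-20, A(-4*4*3, 8)) = -1083 - 6*(8 - 4*4*3) = -1083 - 6*(8 - 16*3) = -1083 - 6*(8 - 48) = -1083 - 6*(-40) = -1083 + 240 = -843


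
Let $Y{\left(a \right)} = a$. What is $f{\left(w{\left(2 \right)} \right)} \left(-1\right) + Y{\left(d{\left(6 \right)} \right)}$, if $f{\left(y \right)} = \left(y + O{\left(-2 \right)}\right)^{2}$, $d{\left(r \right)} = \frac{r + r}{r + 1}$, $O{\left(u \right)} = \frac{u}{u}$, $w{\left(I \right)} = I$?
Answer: $- \frac{51}{7} \approx -7.2857$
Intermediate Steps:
$O{\left(u \right)} = 1$
$d{\left(r \right)} = \frac{2 r}{1 + r}$
$f{\left(y \right)} = \left(1 + y\right)^{2}$ ($f{\left(y \right)} = \left(y + 1\right)^{2} = \left(1 + y\right)^{2}$)
$f{\left(w{\left(2 \right)} \right)} \left(-1\right) + Y{\left(d{\left(6 \right)} \right)} = \left(1 + 2\right)^{2} \left(-1\right) + 2 \cdot 6 \frac{1}{1 + 6} = 3^{2} \left(-1\right) + 2 \cdot 6 \cdot \frac{1}{7} = 9 \left(-1\right) + 2 \cdot 6 \cdot \frac{1}{7} = -9 + \frac{12}{7} = - \frac{51}{7}$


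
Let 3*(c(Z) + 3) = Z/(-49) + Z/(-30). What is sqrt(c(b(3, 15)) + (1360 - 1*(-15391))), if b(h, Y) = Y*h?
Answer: 5*sqrt(131298)/14 ≈ 129.41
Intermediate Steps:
c(Z) = -3 - 79*Z/4410 (c(Z) = -3 + (Z/(-49) + Z/(-30))/3 = -3 + (Z*(-1/49) + Z*(-1/30))/3 = -3 + (-Z/49 - Z/30)/3 = -3 + (-79*Z/1470)/3 = -3 - 79*Z/4410)
sqrt(c(b(3, 15)) + (1360 - 1*(-15391))) = sqrt((-3 - 79*3/294) + (1360 - 1*(-15391))) = sqrt((-3 - 79/4410*45) + (1360 + 15391)) = sqrt((-3 - 79/98) + 16751) = sqrt(-373/98 + 16751) = sqrt(1641225/98) = 5*sqrt(131298)/14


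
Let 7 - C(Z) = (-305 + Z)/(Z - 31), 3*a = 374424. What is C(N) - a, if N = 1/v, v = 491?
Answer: -949810487/7610 ≈ -1.2481e+5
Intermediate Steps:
N = 1/491 ≈ 0.0020367
a = 124808 (a = (⅓)*374424 = 124808)
C(Z) = 7 - (-305 + Z)/(-31 + Z) (C(Z) = 7 - (-305 + Z)/(Z - 31) = 7 - (-305 + Z)/(-31 + Z))
C(N) - a = 2*(44 + 3*(1/491))/(-31 + 1/491) - 1*124808 = 2*(44 + 3/491)/(-15220/491) - 124808 = 2*(-491/15220)*(21607/491) - 124808 = -21607/7610 - 124808 = -949810487/7610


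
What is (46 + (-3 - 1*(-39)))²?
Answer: 6724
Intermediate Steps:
(46 + (-3 - 1*(-39)))² = (46 + (-3 + 39))² = (46 + 36)² = 82² = 6724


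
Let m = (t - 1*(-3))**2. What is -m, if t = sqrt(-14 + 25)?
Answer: -(3 + sqrt(11))**2 ≈ -39.900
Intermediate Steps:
t = sqrt(11) ≈ 3.3166
m = (3 + sqrt(11))**2 (m = (sqrt(11) - 1*(-3))**2 = (sqrt(11) + 3)**2 = (3 + sqrt(11))**2 ≈ 39.900)
-m = -(3 + sqrt(11))**2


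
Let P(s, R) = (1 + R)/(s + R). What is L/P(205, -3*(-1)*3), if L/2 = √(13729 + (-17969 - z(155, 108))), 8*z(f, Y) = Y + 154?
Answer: 963*I*√211/5 ≈ 2797.7*I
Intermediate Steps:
z(f, Y) = 77/4 + Y/8 (z(f, Y) = (Y + 154)/8 = (154 + Y)/8 = 77/4 + Y/8)
P(s, R) = (1 + R)/(R + s)
L = 9*I*√211 (L = 2*√(13729 + (-17969 - (77/4 + (⅛)*108))) = 2*√(13729 + (-17969 - (77/4 + 27/2))) = 2*√(13729 + (-17969 - 1*131/4)) = 2*√(13729 + (-17969 - 131/4)) = 2*√(13729 - 72007/4) = 2*√(-17091/4) = 2*(9*I*√211/2) = 9*I*√211 ≈ 130.73*I)
L/P(205, -3*(-1)*3) = (9*I*√211)/(((1 - 3*(-1)*3)/(-3*(-1)*3 + 205))) = (9*I*√211)/(((1 + 3*3)/(3*3 + 205))) = (9*I*√211)/(((1 + 9)/(9 + 205))) = (9*I*√211)/((10/214)) = (9*I*√211)/(((1/214)*10)) = (9*I*√211)/(5/107) = (9*I*√211)*(107/5) = 963*I*√211/5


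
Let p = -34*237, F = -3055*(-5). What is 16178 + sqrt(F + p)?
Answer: 16178 + sqrt(7217) ≈ 16263.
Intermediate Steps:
F = 15275
p = -8058
16178 + sqrt(F + p) = 16178 + sqrt(15275 - 8058) = 16178 + sqrt(7217)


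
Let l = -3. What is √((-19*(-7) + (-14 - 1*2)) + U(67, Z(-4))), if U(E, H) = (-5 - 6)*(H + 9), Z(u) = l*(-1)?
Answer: I*√15 ≈ 3.873*I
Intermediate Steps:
Z(u) = 3 (Z(u) = -3*(-1) = 3)
U(E, H) = -99 - 11*H (U(E, H) = -11*(9 + H) = -99 - 11*H)
√((-19*(-7) + (-14 - 1*2)) + U(67, Z(-4))) = √((-19*(-7) + (-14 - 1*2)) + (-99 - 11*3)) = √((133 + (-14 - 2)) + (-99 - 33)) = √((133 - 16) - 132) = √(117 - 132) = √(-15) = I*√15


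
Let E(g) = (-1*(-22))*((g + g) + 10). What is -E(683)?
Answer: -30272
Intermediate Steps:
E(g) = 220 + 44*g (E(g) = 22*(2*g + 10) = 22*(10 + 2*g) = 220 + 44*g)
-E(683) = -(220 + 44*683) = -(220 + 30052) = -1*30272 = -30272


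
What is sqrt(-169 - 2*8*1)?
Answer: I*sqrt(185) ≈ 13.601*I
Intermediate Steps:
sqrt(-169 - 2*8*1) = sqrt(-169 - 16*1) = sqrt(-169 - 16) = sqrt(-185) = I*sqrt(185)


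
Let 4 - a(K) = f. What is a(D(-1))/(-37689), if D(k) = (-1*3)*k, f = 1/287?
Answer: -1147/10816743 ≈ -0.00010604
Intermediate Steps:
f = 1/287 ≈ 0.0034843
D(k) = -3*k
a(K) = 1147/287 (a(K) = 4 - 1*1/287 = 4 - 1/287 = 1147/287)
a(D(-1))/(-37689) = (1147/287)/(-37689) = (1147/287)*(-1/37689) = -1147/10816743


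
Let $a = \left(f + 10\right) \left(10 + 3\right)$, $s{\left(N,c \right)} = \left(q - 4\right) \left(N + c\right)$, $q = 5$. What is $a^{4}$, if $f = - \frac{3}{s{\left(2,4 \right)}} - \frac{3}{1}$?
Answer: $\frac{815730721}{16} \approx 5.0983 \cdot 10^{7}$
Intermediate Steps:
$s{\left(N,c \right)} = N + c$ ($s{\left(N,c \right)} = \left(5 - 4\right) \left(N + c\right) = 1 \left(N + c\right) = N + c$)
$f = - \frac{7}{2}$ ($f = - \frac{3}{2 + 4} - \frac{3}{1} = - \frac{3}{6} - 3 = \left(-3\right) \frac{1}{6} - 3 = - \frac{1}{2} - 3 = - \frac{7}{2} \approx -3.5$)
$a = \frac{169}{2}$ ($a = \left(- \frac{7}{2} + 10\right) \left(10 + 3\right) = \frac{13}{2} \cdot 13 = \frac{169}{2} \approx 84.5$)
$a^{4} = \left(\frac{169}{2}\right)^{4} = \frac{815730721}{16}$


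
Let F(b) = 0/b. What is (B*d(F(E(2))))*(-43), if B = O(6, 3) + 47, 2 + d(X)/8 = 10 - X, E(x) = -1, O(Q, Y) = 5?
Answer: -143104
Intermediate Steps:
F(b) = 0
d(X) = 64 - 8*X (d(X) = -16 + 8*(10 - X) = -16 + (80 - 8*X) = 64 - 8*X)
B = 52 (B = 5 + 47 = 52)
(B*d(F(E(2))))*(-43) = (52*(64 - 8*0))*(-43) = (52*(64 + 0))*(-43) = (52*64)*(-43) = 3328*(-43) = -143104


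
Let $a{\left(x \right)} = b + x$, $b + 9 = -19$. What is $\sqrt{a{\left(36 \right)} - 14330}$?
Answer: $i \sqrt{14322} \approx 119.67 i$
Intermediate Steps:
$b = -28$ ($b = -9 - 19 = -28$)
$a{\left(x \right)} = -28 + x$
$\sqrt{a{\left(36 \right)} - 14330} = \sqrt{\left(-28 + 36\right) - 14330} = \sqrt{8 - 14330} = \sqrt{-14322} = i \sqrt{14322}$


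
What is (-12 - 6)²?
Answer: 324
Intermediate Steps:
(-12 - 6)² = (-18)² = 324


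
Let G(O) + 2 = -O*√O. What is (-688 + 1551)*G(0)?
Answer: -1726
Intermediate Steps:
G(O) = -2 - O^(3/2) (G(O) = -2 - O*√O = -2 - O^(3/2))
(-688 + 1551)*G(0) = (-688 + 1551)*(-2 - 0^(3/2)) = 863*(-2 - 1*0) = 863*(-2 + 0) = 863*(-2) = -1726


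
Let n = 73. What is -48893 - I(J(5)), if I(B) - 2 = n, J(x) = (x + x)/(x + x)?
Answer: -48968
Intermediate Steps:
J(x) = 1 (J(x) = (2*x)/((2*x)) = (2*x)*(1/(2*x)) = 1)
I(B) = 75 (I(B) = 2 + 73 = 75)
-48893 - I(J(5)) = -48893 - 1*75 = -48893 - 75 = -48968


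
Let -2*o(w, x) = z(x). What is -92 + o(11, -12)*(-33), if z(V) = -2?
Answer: -125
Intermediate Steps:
o(w, x) = 1 (o(w, x) = -½*(-2) = 1)
-92 + o(11, -12)*(-33) = -92 + 1*(-33) = -92 - 33 = -125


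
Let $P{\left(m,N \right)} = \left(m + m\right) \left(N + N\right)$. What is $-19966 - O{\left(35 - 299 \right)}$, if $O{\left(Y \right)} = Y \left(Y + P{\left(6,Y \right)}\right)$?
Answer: $-1762366$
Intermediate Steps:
$P{\left(m,N \right)} = 4 N m$ ($P{\left(m,N \right)} = 2 m 2 N = 4 N m$)
$O{\left(Y \right)} = 25 Y^{2}$ ($O{\left(Y \right)} = Y \left(Y + 4 Y 6\right) = Y \left(Y + 24 Y\right) = Y 25 Y = 25 Y^{2}$)
$-19966 - O{\left(35 - 299 \right)} = -19966 - 25 \left(35 - 299\right)^{2} = -19966 - 25 \left(-264\right)^{2} = -19966 - 25 \cdot 69696 = -19966 - 1742400 = -1762366$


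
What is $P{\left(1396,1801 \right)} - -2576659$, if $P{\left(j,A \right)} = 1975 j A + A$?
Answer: $4968115560$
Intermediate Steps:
$P{\left(j,A \right)} = A + 1975 A j$ ($P{\left(j,A \right)} = 1975 A j + A = A + 1975 A j$)
$P{\left(1396,1801 \right)} - -2576659 = 1801 \left(1 + 1975 \cdot 1396\right) - -2576659 = 1801 \left(1 + 2757100\right) + 2576659 = 1801 \cdot 2757101 + 2576659 = 4965538901 + 2576659 = 4968115560$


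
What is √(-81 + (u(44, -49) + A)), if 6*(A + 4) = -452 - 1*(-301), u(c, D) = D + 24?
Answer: I*√4866/6 ≈ 11.626*I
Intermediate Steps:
u(c, D) = 24 + D
A = -175/6 (A = -4 + (-452 - 1*(-301))/6 = -4 + (-452 + 301)/6 = -4 + (⅙)*(-151) = -4 - 151/6 = -175/6 ≈ -29.167)
√(-81 + (u(44, -49) + A)) = √(-81 + ((24 - 49) - 175/6)) = √(-81 + (-25 - 175/6)) = √(-81 - 325/6) = √(-811/6) = I*√4866/6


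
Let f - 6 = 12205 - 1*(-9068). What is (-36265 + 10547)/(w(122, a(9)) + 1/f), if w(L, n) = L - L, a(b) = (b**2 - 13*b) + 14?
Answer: -547253322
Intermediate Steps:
f = 21279 (f = 6 + (12205 - 1*(-9068)) = 6 + (12205 + 9068) = 6 + 21273 = 21279)
a(b) = 14 + b**2 - 13*b
w(L, n) = 0
(-36265 + 10547)/(w(122, a(9)) + 1/f) = (-36265 + 10547)/(0 + 1/21279) = -25718/(0 + 1/21279) = -25718/1/21279 = -25718*21279 = -547253322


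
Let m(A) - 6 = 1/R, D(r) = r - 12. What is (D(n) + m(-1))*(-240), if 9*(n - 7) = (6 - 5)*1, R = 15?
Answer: -848/3 ≈ -282.67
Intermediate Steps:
n = 64/9 (n = 7 + ((6 - 5)*1)/9 = 7 + (1*1)/9 = 7 + (⅑)*1 = 7 + ⅑ = 64/9 ≈ 7.1111)
D(r) = -12 + r
m(A) = 91/15 (m(A) = 6 + 1/15 = 91/15)
(D(n) + m(-1))*(-240) = ((-12 + 64/9) + 91/15)*(-240) = (-44/9 + 91/15)*(-240) = (53/45)*(-240) = -848/3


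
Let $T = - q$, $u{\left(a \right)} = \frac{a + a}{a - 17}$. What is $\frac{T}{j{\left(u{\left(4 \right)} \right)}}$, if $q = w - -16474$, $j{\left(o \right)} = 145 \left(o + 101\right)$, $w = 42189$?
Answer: $- \frac{762619}{189225} \approx -4.0302$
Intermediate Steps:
$u{\left(a \right)} = \frac{2 a}{-17 + a}$
$j{\left(o \right)} = 14645 + 145 o$ ($j{\left(o \right)} = 145 \left(101 + o\right) = 14645 + 145 o$)
$q = 58663$ ($q = 42189 - -16474 = 42189 + 16474 = 58663$)
$T = -58663$ ($T = \left(-1\right) 58663 = -58663$)
$\frac{T}{j{\left(u{\left(4 \right)} \right)}} = - \frac{58663}{14645 + 145 \cdot 2 \cdot 4 \frac{1}{-17 + 4}} = - \frac{58663}{14645 + 145 \cdot 2 \cdot 4 \frac{1}{-13}} = - \frac{58663}{14645 + 145 \cdot 2 \cdot 4 \left(- \frac{1}{13}\right)} = - \frac{58663}{14645 + 145 \left(- \frac{8}{13}\right)} = - \frac{58663}{14645 - \frac{1160}{13}} = - \frac{58663}{\frac{189225}{13}} = \left(-58663\right) \frac{13}{189225} = - \frac{762619}{189225}$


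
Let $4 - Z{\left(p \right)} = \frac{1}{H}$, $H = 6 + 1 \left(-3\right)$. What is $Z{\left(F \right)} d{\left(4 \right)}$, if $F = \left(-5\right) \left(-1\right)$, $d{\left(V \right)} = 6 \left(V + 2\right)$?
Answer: $132$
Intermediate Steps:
$d{\left(V \right)} = 12 + 6 V$ ($d{\left(V \right)} = 6 \left(2 + V\right) = 12 + 6 V$)
$F = 5$
$H = 3$ ($H = 6 - 3 = 3$)
$Z{\left(p \right)} = \frac{11}{3}$ ($Z{\left(p \right)} = 4 - \frac{1}{3} = \frac{11}{3}$)
$Z{\left(F \right)} d{\left(4 \right)} = \frac{11 \left(12 + 6 \cdot 4\right)}{3} = \frac{11 \left(12 + 24\right)}{3} = \frac{11}{3} \cdot 36 = 132$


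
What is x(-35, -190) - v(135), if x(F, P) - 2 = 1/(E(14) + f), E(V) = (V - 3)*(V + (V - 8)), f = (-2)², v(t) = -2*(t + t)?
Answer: 121409/224 ≈ 542.00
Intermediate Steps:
v(t) = -4*t
f = 4
E(V) = (-8 + 2*V)*(-3 + V) (E(V) = (-3 + V)*(V + (-8 + V)) = (-3 + V)*(-8 + 2*V) = (-8 + 2*V)*(-3 + V))
x(F, P) = 449/224 (x(F, P) = 2 + 1/((24 - 14*14 + 2*14²) + 4) = 2 + 1/((24 - 196 + 2*196) + 4) = 2 + 1/((24 - 196 + 392) + 4) = 2 + 1/(220 + 4) = 2 + 1/224 = 449/224)
x(-35, -190) - v(135) = 449/224 - (-4)*135 = 449/224 - 1*(-540) = 449/224 + 540 = 121409/224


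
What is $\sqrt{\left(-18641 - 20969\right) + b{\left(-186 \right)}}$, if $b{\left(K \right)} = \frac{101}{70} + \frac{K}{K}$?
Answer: $\frac{i \sqrt{194077030}}{70} \approx 199.02 i$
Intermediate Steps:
$b{\left(K \right)} = \frac{171}{70}$ ($b{\left(K \right)} = 101 \cdot \frac{1}{70} + 1 = \frac{101}{70} + 1 = \frac{171}{70}$)
$\sqrt{\left(-18641 - 20969\right) + b{\left(-186 \right)}} = \sqrt{\left(-18641 - 20969\right) + \frac{171}{70}} = \sqrt{-39610 + \frac{171}{70}} = \sqrt{- \frac{2772529}{70}} = \frac{i \sqrt{194077030}}{70}$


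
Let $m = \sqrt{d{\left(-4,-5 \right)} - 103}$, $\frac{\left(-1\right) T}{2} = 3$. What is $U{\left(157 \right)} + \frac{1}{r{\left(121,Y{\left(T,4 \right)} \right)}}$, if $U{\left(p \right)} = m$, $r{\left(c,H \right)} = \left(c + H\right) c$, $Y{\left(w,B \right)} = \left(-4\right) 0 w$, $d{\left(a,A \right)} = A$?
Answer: $\frac{1}{14641} + 6 i \sqrt{3} \approx 6.8301 \cdot 10^{-5} + 10.392 i$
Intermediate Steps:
$T = -6$ ($T = \left(-2\right) 3 = -6$)
$m = 6 i \sqrt{3}$ ($m = \sqrt{-5 - 103} = \sqrt{-108} = 6 i \sqrt{3} \approx 10.392 i$)
$Y{\left(w,B \right)} = 0$ ($Y{\left(w,B \right)} = 0 w = 0$)
$r{\left(c,H \right)} = c \left(H + c\right)$ ($r{\left(c,H \right)} = \left(H + c\right) c = c \left(H + c\right)$)
$U{\left(p \right)} = 6 i \sqrt{3}$
$U{\left(157 \right)} + \frac{1}{r{\left(121,Y{\left(T,4 \right)} \right)}} = 6 i \sqrt{3} + \frac{1}{121 \left(0 + 121\right)} = 6 i \sqrt{3} + \frac{1}{121 \cdot 121} = 6 i \sqrt{3} + \frac{1}{14641} = \frac{1}{14641} + 6 i \sqrt{3}$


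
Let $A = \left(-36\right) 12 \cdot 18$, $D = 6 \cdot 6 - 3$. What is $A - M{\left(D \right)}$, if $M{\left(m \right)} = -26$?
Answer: $-7750$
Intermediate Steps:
$D = 33$ ($D = 36 - 3 = 33$)
$A = -7776$ ($A = \left(-432\right) 18 = -7776$)
$A - M{\left(D \right)} = -7776 - -26 = -7776 + 26 = -7750$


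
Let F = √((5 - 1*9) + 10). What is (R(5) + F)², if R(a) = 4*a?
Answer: (20 + √6)² ≈ 503.98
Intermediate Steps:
F = √6 (F = √((5 - 9) + 10) = √(-4 + 10) = √6 ≈ 2.4495)
(R(5) + F)² = (4*5 + √6)² = (20 + √6)²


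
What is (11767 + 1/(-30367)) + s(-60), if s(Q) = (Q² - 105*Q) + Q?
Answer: 656139768/30367 ≈ 21607.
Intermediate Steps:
s(Q) = Q² - 104*Q
(11767 + 1/(-30367)) + s(-60) = (11767 + 1/(-30367)) - 60*(-104 - 60) = (11767 - 1/30367) - 60*(-164) = 357328488/30367 + 9840 = 656139768/30367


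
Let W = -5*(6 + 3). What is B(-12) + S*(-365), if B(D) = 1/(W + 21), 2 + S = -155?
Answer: 1375319/24 ≈ 57305.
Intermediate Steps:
W = -45 (W = -5*9 = -45)
S = -157 (S = -2 - 155 = -157)
B(D) = -1/24 (B(D) = 1/(-45 + 21) = 1/(-24) = -1/24)
B(-12) + S*(-365) = -1/24 - 157*(-365) = -1/24 + 57305 = 1375319/24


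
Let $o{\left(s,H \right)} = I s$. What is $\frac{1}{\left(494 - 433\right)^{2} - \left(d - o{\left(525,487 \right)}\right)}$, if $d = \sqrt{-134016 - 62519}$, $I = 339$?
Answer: $\frac{181696}{33013632951} + \frac{i \sqrt{196535}}{33013632951} \approx 5.5037 \cdot 10^{-6} + 1.3428 \cdot 10^{-8} i$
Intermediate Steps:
$o{\left(s,H \right)} = 339 s$
$d = i \sqrt{196535}$ ($d = \sqrt{-196535} = i \sqrt{196535} \approx 443.32 i$)
$\frac{1}{\left(494 - 433\right)^{2} - \left(d - o{\left(525,487 \right)}\right)} = \frac{1}{\left(494 - 433\right)^{2} + \left(339 \cdot 525 - i \sqrt{196535}\right)} = \frac{1}{61^{2} + \left(177975 - i \sqrt{196535}\right)} = \frac{1}{3721 + \left(177975 - i \sqrt{196535}\right)} = \frac{1}{181696 - i \sqrt{196535}}$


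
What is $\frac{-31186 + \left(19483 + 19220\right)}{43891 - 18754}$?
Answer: $\frac{7517}{25137} \approx 0.29904$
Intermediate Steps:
$\frac{-31186 + \left(19483 + 19220\right)}{43891 - 18754} = \frac{-31186 + 38703}{25137} = 7517 \cdot \frac{1}{25137} = \frac{7517}{25137}$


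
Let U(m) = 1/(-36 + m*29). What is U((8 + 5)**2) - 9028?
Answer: -43921219/4865 ≈ -9028.0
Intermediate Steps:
U(m) = 1/(-36 + 29*m)
U((8 + 5)**2) - 9028 = 1/(-36 + 29*(8 + 5)**2) - 9028 = 1/(-36 + 29*13**2) - 9028 = 1/(-36 + 29*169) - 9028 = 1/(-36 + 4901) - 9028 = 1/4865 - 9028 = -43921219/4865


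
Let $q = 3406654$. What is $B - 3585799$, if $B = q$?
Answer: $-179145$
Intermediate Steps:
$B = 3406654$
$B - 3585799 = 3406654 - 3585799 = -179145$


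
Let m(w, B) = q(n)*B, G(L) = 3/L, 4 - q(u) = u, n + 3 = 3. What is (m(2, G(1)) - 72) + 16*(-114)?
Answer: -1884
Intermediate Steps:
n = 0 (n = -3 + 3 = 0)
q(u) = 4 - u
m(w, B) = 4*B (m(w, B) = (4 - 1*0)*B = (4 + 0)*B = 4*B)
(m(2, G(1)) - 72) + 16*(-114) = (4*(3/1) - 72) + 16*(-114) = (4*(3*1) - 72) - 1824 = (4*3 - 72) - 1824 = (12 - 72) - 1824 = -60 - 1824 = -1884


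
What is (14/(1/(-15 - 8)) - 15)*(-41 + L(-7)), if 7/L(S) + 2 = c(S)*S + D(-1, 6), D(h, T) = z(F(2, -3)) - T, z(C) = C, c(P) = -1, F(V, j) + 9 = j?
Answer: 181980/13 ≈ 13998.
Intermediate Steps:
F(V, j) = -9 + j
D(h, T) = -12 - T (D(h, T) = (-9 - 3) - T = -12 - T)
L(S) = 7/(-20 - S) (L(S) = 7/(-2 + (-S + (-12 - 1*6))) = 7/(-2 + (-S + (-12 - 6))) = 7/(-2 + (-S - 18)) = 7/(-2 + (-18 - S)) = 7/(-20 - S))
(14/(1/(-15 - 8)) - 15)*(-41 + L(-7)) = (14/(1/(-15 - 8)) - 15)*(-41 + 7/(-20 - 1*(-7))) = (14/(1/(-23)) - 15)*(-41 + 7/(-20 + 7)) = (14/(-1/23) - 15)*(-41 + 7/(-13)) = (14*(-23) - 15)*(-41 + 7*(-1/13)) = (-322 - 15)*(-41 - 7/13) = -337*(-540/13) = 181980/13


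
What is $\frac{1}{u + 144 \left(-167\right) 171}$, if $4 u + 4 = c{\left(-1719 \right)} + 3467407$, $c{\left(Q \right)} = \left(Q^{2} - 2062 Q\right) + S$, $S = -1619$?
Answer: $- \frac{4}{6483509} \approx -6.1695 \cdot 10^{-7}$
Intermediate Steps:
$c{\left(Q \right)} = -1619 + Q^{2} - 2062 Q$ ($c{\left(Q \right)} = \left(Q^{2} - 2062 Q\right) - 1619 = -1619 + Q^{2} - 2062 Q$)
$u = \frac{9965323}{4}$ ($u = -1 + \frac{\left(-1619 + \left(-1719\right)^{2} - -3544578\right) + 3467407}{4} = -1 + \frac{\left(-1619 + 2954961 + 3544578\right) + 3467407}{4} = -1 + \frac{6497920 + 3467407}{4} = -1 + \frac{1}{4} \cdot 9965327 = -1 + \frac{9965327}{4} = \frac{9965323}{4} \approx 2.4913 \cdot 10^{6}$)
$\frac{1}{u + 144 \left(-167\right) 171} = \frac{1}{\frac{9965323}{4} + 144 \left(-167\right) 171} = \frac{1}{\frac{9965323}{4} - 4112208} = \frac{1}{- \frac{6483509}{4}} = - \frac{4}{6483509}$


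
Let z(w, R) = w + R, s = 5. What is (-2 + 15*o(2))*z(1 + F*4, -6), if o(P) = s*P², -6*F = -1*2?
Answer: -3278/3 ≈ -1092.7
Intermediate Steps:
F = ⅓ (F = -(-1)*2/6 = -⅙*(-2) = ⅓ ≈ 0.33333)
o(P) = 5*P²
z(w, R) = R + w
(-2 + 15*o(2))*z(1 + F*4, -6) = (-2 + 15*(5*2²))*(-6 + (1 + (⅓)*4)) = (-2 + 15*(5*4))*(-6 + (1 + 4/3)) = (-2 + 15*20)*(-6 + 7/3) = (-2 + 300)*(-11/3) = 298*(-11/3) = -3278/3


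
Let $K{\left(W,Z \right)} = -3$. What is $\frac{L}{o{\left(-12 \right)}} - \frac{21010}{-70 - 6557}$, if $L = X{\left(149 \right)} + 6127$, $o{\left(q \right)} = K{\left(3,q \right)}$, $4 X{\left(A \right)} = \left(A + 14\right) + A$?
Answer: $- \frac{4561945}{2209} \approx -2065.2$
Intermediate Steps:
$X{\left(A \right)} = \frac{7}{2} + \frac{A}{2}$ ($X{\left(A \right)} = \frac{\left(A + 14\right) + A}{4} = \frac{\left(14 + A\right) + A}{4} = \frac{14 + 2 A}{4} = \frac{7}{2} + \frac{A}{2}$)
$o{\left(q \right)} = -3$
$L = 6205$ ($L = \left(\frac{7}{2} + \frac{1}{2} \cdot 149\right) + 6127 = \left(\frac{7}{2} + \frac{149}{2}\right) + 6127 = 78 + 6127 = 6205$)
$\frac{L}{o{\left(-12 \right)}} - \frac{21010}{-70 - 6557} = \frac{6205}{-3} - \frac{21010}{-70 - 6557} = 6205 \left(- \frac{1}{3}\right) - \frac{21010}{-70 - 6557} = - \frac{6205}{3} - \frac{21010}{-6627} = - \frac{6205}{3} - - \frac{21010}{6627} = - \frac{6205}{3} + \frac{21010}{6627} = - \frac{4561945}{2209}$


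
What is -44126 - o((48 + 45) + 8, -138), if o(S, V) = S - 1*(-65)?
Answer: -44292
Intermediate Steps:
o(S, V) = 65 + S (o(S, V) = S + 65 = 65 + S)
-44126 - o((48 + 45) + 8, -138) = -44126 - (65 + ((48 + 45) + 8)) = -44126 - (65 + (93 + 8)) = -44126 - (65 + 101) = -44126 - 1*166 = -44126 - 166 = -44292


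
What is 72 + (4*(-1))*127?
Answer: -436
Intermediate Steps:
72 + (4*(-1))*127 = 72 - 4*127 = 72 - 508 = -436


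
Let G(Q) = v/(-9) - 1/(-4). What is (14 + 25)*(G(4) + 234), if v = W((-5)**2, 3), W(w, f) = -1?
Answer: 109681/12 ≈ 9140.1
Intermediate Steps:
v = -1
G(Q) = 13/36 (G(Q) = -1/(-9) - 1/(-4) = -1*(-1/9) - 1*(-1/4) = 1/9 + 1/4 = 13/36)
(14 + 25)*(G(4) + 234) = (14 + 25)*(13/36 + 234) = 39*(8437/36) = 109681/12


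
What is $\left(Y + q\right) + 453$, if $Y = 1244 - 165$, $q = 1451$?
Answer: $2983$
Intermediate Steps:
$Y = 1079$ ($Y = 1244 - 165 = 1079$)
$\left(Y + q\right) + 453 = \left(1079 + 1451\right) + 453 = 2530 + 453 = 2983$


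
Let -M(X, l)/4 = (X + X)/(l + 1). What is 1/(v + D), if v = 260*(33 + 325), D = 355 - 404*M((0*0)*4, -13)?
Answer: 1/93435 ≈ 1.0703e-5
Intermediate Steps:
M(X, l) = -8*X/(1 + l) (M(X, l) = -4*(X + X)/(l + 1) = -4*2*X/(1 + l) = -8*X/(1 + l))
D = 355 (D = 355 - (-3232)*(0*0)*4/(1 - 13) = 355 - (-3232)*0*4/(-12) = 355 - (-3232)*0*(-1)/12 = 355 - 404*0 = 355 + 0 = 355)
v = 93080 (v = 260*358 = 93080)
1/(v + D) = 1/(93080 + 355) = 1/93435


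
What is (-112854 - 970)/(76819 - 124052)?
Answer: 113824/47233 ≈ 2.4098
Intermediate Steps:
(-112854 - 970)/(76819 - 124052) = -113824/(-47233) = -113824*(-1/47233) = 113824/47233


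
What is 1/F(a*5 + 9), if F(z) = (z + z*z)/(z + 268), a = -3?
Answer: 131/15 ≈ 8.7333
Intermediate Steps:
F(z) = (z + z**2)/(268 + z)
1/F(a*5 + 9) = 1/((-3*5 + 9)*(1 + (-3*5 + 9))/(268 + (-3*5 + 9))) = 1/((-15 + 9)*(1 + (-15 + 9))/(268 + (-15 + 9))) = 1/(-6*(1 - 6)/(268 - 6)) = 1/(-6*(-5)/262) = 1/(-6*1/262*(-5)) = 1/(15/131) = 131/15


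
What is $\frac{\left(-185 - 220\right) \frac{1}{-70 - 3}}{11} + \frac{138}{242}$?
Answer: $\frac{9492}{8833} \approx 1.0746$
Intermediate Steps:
$\frac{\left(-185 - 220\right) \frac{1}{-70 - 3}}{11} + \frac{138}{242} = - \frac{405}{-73} \cdot \frac{1}{11} + 138 \cdot \frac{1}{242} = \left(-405\right) \left(- \frac{1}{73}\right) \frac{1}{11} + \frac{69}{121} = \frac{405}{73} \cdot \frac{1}{11} + \frac{69}{121} = \frac{405}{803} + \frac{69}{121} = \frac{9492}{8833}$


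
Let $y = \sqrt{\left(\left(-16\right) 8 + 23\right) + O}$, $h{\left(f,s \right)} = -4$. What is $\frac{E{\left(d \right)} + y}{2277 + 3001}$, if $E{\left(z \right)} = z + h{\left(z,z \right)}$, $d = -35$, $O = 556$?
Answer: $- \frac{3}{406} + \frac{\sqrt{451}}{5278} \approx -0.0033655$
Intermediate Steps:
$E{\left(z \right)} = -4 + z$ ($E{\left(z \right)} = z - 4 = -4 + z$)
$y = \sqrt{451}$ ($y = \sqrt{\left(\left(-16\right) 8 + 23\right) + 556} = \sqrt{\left(-128 + 23\right) + 556} = \sqrt{-105 + 556} = \sqrt{451} \approx 21.237$)
$\frac{E{\left(d \right)} + y}{2277 + 3001} = \frac{\left(-4 - 35\right) + \sqrt{451}}{2277 + 3001} = \frac{-39 + \sqrt{451}}{5278} = \left(-39 + \sqrt{451}\right) \frac{1}{5278} = - \frac{3}{406} + \frac{\sqrt{451}}{5278}$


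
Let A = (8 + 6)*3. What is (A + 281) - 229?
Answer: 94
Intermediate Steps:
A = 42 (A = 14*3 = 42)
(A + 281) - 229 = (42 + 281) - 229 = 323 - 229 = 94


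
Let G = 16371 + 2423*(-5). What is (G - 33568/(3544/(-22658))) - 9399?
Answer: 92794619/443 ≈ 2.0947e+5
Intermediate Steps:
G = 4256 (G = 16371 - 12115 = 4256)
(G - 33568/(3544/(-22658))) - 9399 = (4256 - 33568/(3544/(-22658))) - 9399 = (4256 - 33568/(3544*(-1/22658))) - 9399 = (4256 - 33568/(-1772/11329)) - 9399 = (4256 - 33568*(-11329/1772)) - 9399 = (4256 + 95072968/443) - 9399 = 96958376/443 - 9399 = 92794619/443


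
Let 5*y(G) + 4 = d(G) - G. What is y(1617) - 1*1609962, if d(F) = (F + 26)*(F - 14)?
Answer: -5417702/5 ≈ -1.0835e+6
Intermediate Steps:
d(F) = (-14 + F)*(26 + F) (d(F) = (26 + F)*(-14 + F) = (-14 + F)*(26 + F))
y(G) = -368/5 + G²/5 + 11*G/5 (y(G) = -⅘ + ((-364 + G² + 12*G) - G)/5 = -⅘ + (-364 + G² + 11*G)/5 = -⅘ + (-364/5 + G²/5 + 11*G/5) = -368/5 + G²/5 + 11*G/5)
y(1617) - 1*1609962 = (-368/5 + (⅕)*1617² + (11/5)*1617) - 1*1609962 = (-368/5 + (⅕)*2614689 + 17787/5) - 1609962 = (-368/5 + 2614689/5 + 17787/5) - 1609962 = 2632108/5 - 1609962 = -5417702/5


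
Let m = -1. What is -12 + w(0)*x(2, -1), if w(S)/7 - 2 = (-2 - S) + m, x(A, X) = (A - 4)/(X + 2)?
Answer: 2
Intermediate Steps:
x(A, X) = (-4 + A)/(2 + X)
w(S) = -7 - 7*S (w(S) = 14 + 7*((-2 - S) - 1) = 14 + 7*(-3 - S) = 14 + (-21 - 7*S) = -7 - 7*S)
-12 + w(0)*x(2, -1) = -12 + (-7 - 7*0)*((-4 + 2)/(2 - 1)) = -12 + (-7 + 0)*(-2/1) = -12 - 7*(-2) = -12 + 14 = 2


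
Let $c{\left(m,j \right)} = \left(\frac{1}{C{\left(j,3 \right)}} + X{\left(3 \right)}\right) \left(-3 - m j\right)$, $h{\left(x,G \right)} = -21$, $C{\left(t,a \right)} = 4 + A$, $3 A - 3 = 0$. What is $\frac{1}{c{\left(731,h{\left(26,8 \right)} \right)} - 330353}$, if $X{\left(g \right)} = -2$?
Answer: $- \frac{5}{1789897} \approx -2.7935 \cdot 10^{-6}$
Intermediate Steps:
$A = 1$ ($A = 1 + \frac{1}{3} \cdot 0 = 1 + 0 = 1$)
$C{\left(t,a \right)} = 5$ ($C{\left(t,a \right)} = 4 + 1 = 5$)
$c{\left(m,j \right)} = \frac{27}{5} + \frac{9 j m}{5}$ ($c{\left(m,j \right)} = \left(\frac{1}{5} - 2\right) \left(-3 - m j\right) = \left(\frac{1}{5} - 2\right) \left(-3 - j m\right) = - \frac{9 \left(-3 - j m\right)}{5} = \frac{27}{5} + \frac{9 j m}{5}$)
$\frac{1}{c{\left(731,h{\left(26,8 \right)} \right)} - 330353} = \frac{1}{\left(\frac{27}{5} + \frac{9}{5} \left(-21\right) 731\right) - 330353} = \frac{1}{\left(\frac{27}{5} - \frac{138159}{5}\right) - 330353} = \frac{1}{- \frac{138132}{5} - 330353} = \frac{1}{- \frac{1789897}{5}} = - \frac{5}{1789897}$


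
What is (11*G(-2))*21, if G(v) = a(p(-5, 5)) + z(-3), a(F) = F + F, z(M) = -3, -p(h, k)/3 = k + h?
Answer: -693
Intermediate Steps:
p(h, k) = -3*h - 3*k (p(h, k) = -3*(k + h) = -3*(h + k) = -3*h - 3*k)
a(F) = 2*F
G(v) = -3 (G(v) = 2*(-3*(-5) - 3*5) - 3 = 2*(15 - 15) - 3 = 2*0 - 3 = 0 - 3 = -3)
(11*G(-2))*21 = (11*(-3))*21 = -33*21 = -693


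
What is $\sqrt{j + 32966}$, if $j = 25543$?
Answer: $3 \sqrt{6501} \approx 241.89$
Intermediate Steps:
$\sqrt{j + 32966} = \sqrt{25543 + 32966} = \sqrt{58509} = 3 \sqrt{6501}$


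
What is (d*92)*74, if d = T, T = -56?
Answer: -381248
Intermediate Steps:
d = -56
(d*92)*74 = -56*92*74 = -5152*74 = -381248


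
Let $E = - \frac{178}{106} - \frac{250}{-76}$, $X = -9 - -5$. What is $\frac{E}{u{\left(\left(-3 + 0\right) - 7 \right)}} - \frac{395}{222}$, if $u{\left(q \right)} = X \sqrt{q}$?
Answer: $- \frac{395}{222} + \frac{3243 i \sqrt{10}}{80560} \approx -1.7793 + 0.1273 i$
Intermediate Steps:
$X = -4$ ($X = -9 + 5 = -4$)
$u{\left(q \right)} = - 4 \sqrt{q}$
$E = \frac{3243}{2014}$ ($E = \left(-178\right) \frac{1}{106} - - \frac{125}{38} = - \frac{89}{53} + \frac{125}{38} = \frac{3243}{2014} \approx 1.6102$)
$\frac{E}{u{\left(\left(-3 + 0\right) - 7 \right)}} - \frac{395}{222} = \frac{3243}{2014 \left(- 4 \sqrt{\left(-3 + 0\right) - 7}\right)} - \frac{395}{222} = \frac{3243}{2014 \left(- 4 \sqrt{-3 - 7}\right)} - \frac{395}{222} = \frac{3243}{2014 \left(- 4 \sqrt{-10}\right)} - \frac{395}{222} = \frac{3243}{2014 \left(- 4 i \sqrt{10}\right)} - \frac{395}{222} = \frac{3243 \frac{i \sqrt{10}}{40}}{2014} - \frac{395}{222} = \frac{3243 i \sqrt{10}}{80560} - \frac{395}{222} = - \frac{395}{222} + \frac{3243 i \sqrt{10}}{80560}$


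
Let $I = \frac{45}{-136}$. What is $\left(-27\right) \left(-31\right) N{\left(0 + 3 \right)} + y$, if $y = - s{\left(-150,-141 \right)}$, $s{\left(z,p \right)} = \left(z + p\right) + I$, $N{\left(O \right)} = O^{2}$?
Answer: $\frac{1064109}{136} \approx 7824.3$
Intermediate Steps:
$I = - \frac{45}{136}$ ($I = 45 \left(- \frac{1}{136}\right) = - \frac{45}{136} \approx -0.33088$)
$s{\left(z,p \right)} = - \frac{45}{136} + p + z$ ($s{\left(z,p \right)} = \left(z + p\right) - \frac{45}{136} = \left(p + z\right) - \frac{45}{136} = - \frac{45}{136} + p + z$)
$y = \frac{39621}{136}$ ($y = - (- \frac{45}{136} - 141 - 150) = \left(-1\right) \left(- \frac{39621}{136}\right) = \frac{39621}{136} \approx 291.33$)
$\left(-27\right) \left(-31\right) N{\left(0 + 3 \right)} + y = \left(-27\right) \left(-31\right) \left(0 + 3\right)^{2} + \frac{39621}{136} = 837 \cdot 3^{2} + \frac{39621}{136} = 837 \cdot 9 + \frac{39621}{136} = 7533 + \frac{39621}{136} = \frac{1064109}{136}$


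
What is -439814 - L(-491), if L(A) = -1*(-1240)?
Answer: -441054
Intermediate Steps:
L(A) = 1240
-439814 - L(-491) = -439814 - 1*1240 = -439814 - 1240 = -441054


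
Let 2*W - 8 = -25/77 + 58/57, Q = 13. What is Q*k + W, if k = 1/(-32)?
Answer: 553391/140448 ≈ 3.9402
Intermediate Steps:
W = 38153/8778 (W = 4 + (-25/77 + 58/57)/2 = 4 + (1/2)*(3041/4389) = 4 + 3041/8778 = 38153/8778 ≈ 4.3464)
k = -1/32 ≈ -0.031250
Q*k + W = 13*(-1/32) + 38153/8778 = -13/32 + 38153/8778 = 553391/140448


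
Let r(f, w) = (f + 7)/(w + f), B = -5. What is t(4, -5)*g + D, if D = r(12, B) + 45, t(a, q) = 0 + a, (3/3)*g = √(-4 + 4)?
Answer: 334/7 ≈ 47.714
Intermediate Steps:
g = 0 (g = √(-4 + 4) = √0 = 0)
r(f, w) = (7 + f)/(f + w)
t(a, q) = a
D = 334/7 (D = (7 + 12)/(12 - 5) + 45 = 19/7 + 45 = 334/7 ≈ 47.714)
t(4, -5)*g + D = 4*0 + 334/7 = 0 + 334/7 = 334/7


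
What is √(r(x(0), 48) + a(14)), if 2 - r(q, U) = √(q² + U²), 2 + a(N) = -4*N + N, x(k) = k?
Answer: 3*I*√10 ≈ 9.4868*I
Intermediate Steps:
a(N) = -2 - 3*N (a(N) = -2 + (-4*N + N) = -2 - 3*N)
r(q, U) = 2 - √(U² + q²) (r(q, U) = 2 - √(q² + U²) = 2 - √(U² + q²))
√(r(x(0), 48) + a(14)) = √((2 - √(48² + 0²)) + (-2 - 3*14)) = √((2 - √(2304 + 0)) + (-2 - 42)) = √((2 - √2304) - 44) = √((2 - 1*48) - 44) = √((2 - 48) - 44) = √(-46 - 44) = √(-90) = 3*I*√10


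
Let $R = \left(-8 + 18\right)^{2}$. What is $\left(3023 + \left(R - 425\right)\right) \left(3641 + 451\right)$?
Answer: $11040216$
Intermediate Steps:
$R = 100$ ($R = 10^{2} = 100$)
$\left(3023 + \left(R - 425\right)\right) \left(3641 + 451\right) = \left(3023 + \left(100 - 425\right)\right) \left(3641 + 451\right) = \left(3023 + \left(100 - 425\right)\right) 4092 = \left(3023 - 325\right) 4092 = 2698 \cdot 4092 = 11040216$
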